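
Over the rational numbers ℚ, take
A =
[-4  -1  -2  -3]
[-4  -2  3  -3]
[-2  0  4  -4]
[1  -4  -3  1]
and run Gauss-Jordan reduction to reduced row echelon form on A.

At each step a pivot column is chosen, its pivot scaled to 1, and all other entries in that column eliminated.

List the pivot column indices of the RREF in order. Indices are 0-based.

pivot(0,0)=-4: scale R0 → (1, 1/4, 1/2, 3/4)
  clear (1,0): R1 −= (-4)R0 → (0, -1, 5, 0)
  clear (2,0): R2 −= (-2)R0 → (0, 1/2, 5, -5/2)
  clear (3,0): R3 −= (1)R0 → (0, -17/4, -7/2, 1/4)
pivot(1,1)=-1: scale R1 → (0, 1, -5, 0)
  clear (0,1): R0 −= (1/4)R1 → (1, 0, 7/4, 3/4)
  clear (2,1): R2 −= (1/2)R1 → (0, 0, 15/2, -5/2)
  clear (3,1): R3 −= (-17/4)R1 → (0, 0, -99/4, 1/4)
pivot(2,2)=15/2: scale R2 → (0, 0, 1, -1/3)
  clear (0,2): R0 −= (7/4)R2 → (1, 0, 0, 4/3)
  clear (1,2): R1 −= (-5)R2 → (0, 1, 0, -5/3)
  clear (3,2): R3 −= (-99/4)R2 → (0, 0, 0, -8)
pivot(3,3)=-8: scale R3 → (0, 0, 0, 1)
  clear (0,3): R0 −= (4/3)R3 → (1, 0, 0, 0)
  clear (1,3): R1 −= (-5/3)R3 → (0, 1, 0, 0)
  clear (2,3): R2 −= (-1/3)R3 → (0, 0, 1, 0)

pivot columns: 0, 1, 2, 3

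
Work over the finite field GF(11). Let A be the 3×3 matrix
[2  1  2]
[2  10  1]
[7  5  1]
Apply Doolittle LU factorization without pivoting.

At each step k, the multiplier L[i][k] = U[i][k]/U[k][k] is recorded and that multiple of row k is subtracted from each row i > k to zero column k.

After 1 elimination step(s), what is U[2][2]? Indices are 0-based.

U[2][2] = 5

[col 0] pivot 2
  R1 -= 1*R0 → (0, 9, 10)  (L[1][0] := 1)
  R2 -= 9*R0 → (0, 7, 5)  (L[2][0] := 9)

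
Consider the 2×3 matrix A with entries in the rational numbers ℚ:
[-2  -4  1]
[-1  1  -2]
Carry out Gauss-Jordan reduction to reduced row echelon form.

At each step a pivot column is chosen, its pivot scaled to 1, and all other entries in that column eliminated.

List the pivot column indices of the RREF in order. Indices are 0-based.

step 1: normalize row 0 (÷-2) = (1, 2, -1/2)
  row 1: subtract -1×row0 = (0, 3, -5/2)
step 2: normalize row 1 (÷3) = (0, 1, -5/6)
  row 0: subtract 2×row1 = (1, 0, 7/6)

pivot columns: 0, 1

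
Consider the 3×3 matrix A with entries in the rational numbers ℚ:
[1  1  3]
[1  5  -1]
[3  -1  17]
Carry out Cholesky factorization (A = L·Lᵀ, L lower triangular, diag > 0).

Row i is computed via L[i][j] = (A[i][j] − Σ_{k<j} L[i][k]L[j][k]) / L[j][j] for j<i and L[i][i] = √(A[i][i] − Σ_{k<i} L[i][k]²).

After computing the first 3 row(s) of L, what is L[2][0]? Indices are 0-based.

L[2][0] = 3

Step 1: L[0][0] = √(1) = 1.
  L[1][0] = (1) / L[0][0] = 1.
Step 2: L[1][1] = √(4) = 2.
  L[2][0] = (3) / L[0][0] = 3.
  L[2][1] = (-4) / L[1][1] = -2.
Step 3: L[2][2] = √(4) = 2.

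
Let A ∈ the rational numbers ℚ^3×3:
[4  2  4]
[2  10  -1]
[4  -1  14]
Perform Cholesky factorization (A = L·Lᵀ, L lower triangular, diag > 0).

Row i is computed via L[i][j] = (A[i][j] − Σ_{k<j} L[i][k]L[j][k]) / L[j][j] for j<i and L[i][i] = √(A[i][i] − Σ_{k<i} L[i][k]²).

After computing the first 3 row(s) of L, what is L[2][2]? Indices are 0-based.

L[2][2] = 3

Step 1: L[0][0] = √(4) = 2.
  L[1][0] = (2) / L[0][0] = 1.
Step 2: L[1][1] = √(9) = 3.
  L[2][0] = (4) / L[0][0] = 2.
  L[2][1] = (-3) / L[1][1] = -1.
Step 3: L[2][2] = √(9) = 3.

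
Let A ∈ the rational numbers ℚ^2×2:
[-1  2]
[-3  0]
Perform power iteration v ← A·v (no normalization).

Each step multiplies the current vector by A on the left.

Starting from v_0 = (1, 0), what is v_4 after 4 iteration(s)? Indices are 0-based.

v_4 = (19, -33)

v_0 = (1, 0).
v_1 = A·v_0 = (-1, -3).
v_2 = A·v_1 = (-5, 3).
v_3 = A·v_2 = (11, 15).
v_4 = A·v_3 = (19, -33).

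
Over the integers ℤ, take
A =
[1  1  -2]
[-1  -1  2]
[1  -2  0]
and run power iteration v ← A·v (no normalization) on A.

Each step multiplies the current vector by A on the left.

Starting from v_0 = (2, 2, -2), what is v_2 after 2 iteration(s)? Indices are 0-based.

v_2 = (4, -4, 24)

v_0 = (2, 2, -2).
v_1 = A·v_0 = (8, -8, -2).
v_2 = A·v_1 = (4, -4, 24).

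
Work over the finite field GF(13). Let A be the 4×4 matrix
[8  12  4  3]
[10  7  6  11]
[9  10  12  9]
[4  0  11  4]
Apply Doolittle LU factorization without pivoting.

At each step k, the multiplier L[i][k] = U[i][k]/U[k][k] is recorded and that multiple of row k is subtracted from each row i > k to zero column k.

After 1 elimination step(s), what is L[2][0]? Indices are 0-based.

[col 0] pivot 8
  R1 -= 11*R0 → (0, 5, 1, 4)  (L[1][0] := 11)
  R2 -= 6*R0 → (0, 3, 1, 4)  (L[2][0] := 6)
  R3 -= 7*R0 → (0, 7, 9, 9)  (L[3][0] := 7)

L[2][0] = 6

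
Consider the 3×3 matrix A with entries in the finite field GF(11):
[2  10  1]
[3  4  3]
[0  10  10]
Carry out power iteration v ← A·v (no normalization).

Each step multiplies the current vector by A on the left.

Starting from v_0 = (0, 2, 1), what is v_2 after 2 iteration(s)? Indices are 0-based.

v_0 = (0, 2, 1).
v_1 = A·v_0 = (10, 0, 8).
v_2 = A·v_1 = (6, 10, 3).

v_2 = (6, 10, 3)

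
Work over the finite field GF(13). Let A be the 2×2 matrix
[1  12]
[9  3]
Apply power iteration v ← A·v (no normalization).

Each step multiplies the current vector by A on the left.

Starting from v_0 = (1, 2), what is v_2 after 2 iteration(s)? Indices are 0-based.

v_0 = (1, 2).
v_1 = A·v_0 = (12, 2).
v_2 = A·v_1 = (10, 10).

v_2 = (10, 10)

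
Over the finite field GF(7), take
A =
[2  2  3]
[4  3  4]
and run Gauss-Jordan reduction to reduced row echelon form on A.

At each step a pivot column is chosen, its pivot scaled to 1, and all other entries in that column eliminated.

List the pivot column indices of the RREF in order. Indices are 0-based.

pivot(0,0)=2: scale R0 → (1, 1, 5)
  clear (1,0): R1 −= (4)R0 → (0, 6, 5)
pivot(1,1)=6: scale R1 → (0, 1, 2)
  clear (0,1): R0 −= (1)R1 → (1, 0, 3)

pivot columns: 0, 1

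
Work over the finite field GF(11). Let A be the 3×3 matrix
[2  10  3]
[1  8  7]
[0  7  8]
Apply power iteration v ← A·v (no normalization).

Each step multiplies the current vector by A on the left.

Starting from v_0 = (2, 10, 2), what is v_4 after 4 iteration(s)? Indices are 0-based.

v_4 = (9, 6, 1)

v_0 = (2, 10, 2).
v_1 = A·v_0 = (0, 8, 9).
v_2 = A·v_1 = (8, 6, 7).
v_3 = A·v_2 = (9, 6, 10).
v_4 = A·v_3 = (9, 6, 1).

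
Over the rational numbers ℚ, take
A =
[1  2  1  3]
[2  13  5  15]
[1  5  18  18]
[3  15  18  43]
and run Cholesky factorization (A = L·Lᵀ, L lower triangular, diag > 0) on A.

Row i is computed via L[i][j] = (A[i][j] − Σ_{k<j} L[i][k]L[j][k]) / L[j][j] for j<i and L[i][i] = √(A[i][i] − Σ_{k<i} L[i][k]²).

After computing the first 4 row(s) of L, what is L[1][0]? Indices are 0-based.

L[1][0] = 2

Step 1: L[0][0] = √(1) = 1.
  L[1][0] = (2) / L[0][0] = 2.
Step 2: L[1][1] = √(9) = 3.
  L[2][0] = (1) / L[0][0] = 1.
  L[2][1] = (3) / L[1][1] = 1.
Step 3: L[2][2] = √(16) = 4.
  L[3][0] = (3) / L[0][0] = 3.
  L[3][1] = (9) / L[1][1] = 3.
  L[3][2] = (12) / L[2][2] = 3.
Step 4: L[3][3] = √(16) = 4.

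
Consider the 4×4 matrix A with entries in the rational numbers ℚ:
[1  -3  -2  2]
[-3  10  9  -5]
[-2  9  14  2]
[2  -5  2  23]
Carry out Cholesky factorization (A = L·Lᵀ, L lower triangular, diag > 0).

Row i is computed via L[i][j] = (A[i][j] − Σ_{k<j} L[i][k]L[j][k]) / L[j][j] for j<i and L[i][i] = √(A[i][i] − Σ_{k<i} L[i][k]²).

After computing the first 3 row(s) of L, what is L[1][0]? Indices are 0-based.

L[1][0] = -3

Step 1: L[0][0] = √(1) = 1.
  L[1][0] = (-3) / L[0][0] = -3.
Step 2: L[1][1] = √(1) = 1.
  L[2][0] = (-2) / L[0][0] = -2.
  L[2][1] = (3) / L[1][1] = 3.
Step 3: L[2][2] = √(1) = 1.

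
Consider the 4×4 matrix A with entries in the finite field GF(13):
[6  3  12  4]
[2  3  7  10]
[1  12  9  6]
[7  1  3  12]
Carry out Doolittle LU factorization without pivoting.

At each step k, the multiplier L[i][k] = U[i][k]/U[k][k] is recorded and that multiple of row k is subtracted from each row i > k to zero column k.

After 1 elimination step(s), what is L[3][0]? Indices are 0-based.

L[3][0] = 12

[col 0] pivot 6
  R1 -= 9*R0 → (0, 2, 3, 0)  (L[1][0] := 9)
  R2 -= 11*R0 → (0, 5, 7, 1)  (L[2][0] := 11)
  R3 -= 12*R0 → (0, 4, 2, 3)  (L[3][0] := 12)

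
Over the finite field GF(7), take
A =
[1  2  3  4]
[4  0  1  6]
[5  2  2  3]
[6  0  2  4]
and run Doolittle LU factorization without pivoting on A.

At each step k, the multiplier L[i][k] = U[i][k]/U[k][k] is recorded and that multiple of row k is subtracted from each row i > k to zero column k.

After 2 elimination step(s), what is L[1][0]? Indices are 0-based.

[col 0] pivot 1
  R1 -= 4*R0 → (0, 6, 3, 4)  (L[1][0] := 4)
  R2 -= 5*R0 → (0, 6, 1, 4)  (L[2][0] := 5)
  R3 -= 6*R0 → (0, 2, 5, 1)  (L[3][0] := 6)
[col 1] pivot 6
  R2 -= 1*R1 → (0, 0, 5, 0)  (L[2][1] := 1)
  R3 -= 5*R1 → (0, 0, 4, 2)  (L[3][1] := 5)

L[1][0] = 4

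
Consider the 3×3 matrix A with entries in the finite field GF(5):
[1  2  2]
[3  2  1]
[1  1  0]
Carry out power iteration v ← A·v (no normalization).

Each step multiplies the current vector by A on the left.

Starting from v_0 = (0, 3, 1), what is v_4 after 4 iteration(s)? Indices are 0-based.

v_4 = (0, 1, 1)

v_0 = (0, 3, 1).
v_1 = A·v_0 = (3, 2, 3).
v_2 = A·v_1 = (3, 1, 0).
v_3 = A·v_2 = (0, 1, 4).
v_4 = A·v_3 = (0, 1, 1).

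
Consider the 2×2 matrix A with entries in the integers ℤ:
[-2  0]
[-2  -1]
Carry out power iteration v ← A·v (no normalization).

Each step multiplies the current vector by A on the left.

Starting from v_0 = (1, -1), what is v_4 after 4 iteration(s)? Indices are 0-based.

v_0 = (1, -1).
v_1 = A·v_0 = (-2, -1).
v_2 = A·v_1 = (4, 5).
v_3 = A·v_2 = (-8, -13).
v_4 = A·v_3 = (16, 29).

v_4 = (16, 29)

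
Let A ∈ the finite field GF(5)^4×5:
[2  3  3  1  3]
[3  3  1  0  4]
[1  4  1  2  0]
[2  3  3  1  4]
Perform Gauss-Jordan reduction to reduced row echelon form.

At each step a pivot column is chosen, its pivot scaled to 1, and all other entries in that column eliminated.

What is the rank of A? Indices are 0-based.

pivot(0,0)=2: scale R0 → (1, 4, 4, 3, 4)
  clear (1,0): R1 −= (3)R0 → (0, 1, 4, 1, 2)
  clear (2,0): R2 −= (1)R0 → (0, 0, 2, 4, 1)
  clear (3,0): R3 −= (2)R0 → (0, 0, 0, 0, 1)
pivot(1,1)=1: scale R1 → (0, 1, 4, 1, 2)
  clear (0,1): R0 −= (4)R1 → (1, 0, 3, 4, 1)
pivot(2,2)=2: scale R2 → (0, 0, 1, 2, 3)
  clear (0,2): R0 −= (3)R2 → (1, 0, 0, 3, 2)
  clear (1,2): R1 −= (4)R2 → (0, 1, 0, 3, 0)
col 3: no nonzero at/below row 3; advance.
pivot(3,4)=1: scale R3 → (0, 0, 0, 0, 1)
  clear (0,4): R0 −= (2)R3 → (1, 0, 0, 3, 0)
  clear (2,4): R2 −= (3)R3 → (0, 0, 1, 2, 0)

rank = 4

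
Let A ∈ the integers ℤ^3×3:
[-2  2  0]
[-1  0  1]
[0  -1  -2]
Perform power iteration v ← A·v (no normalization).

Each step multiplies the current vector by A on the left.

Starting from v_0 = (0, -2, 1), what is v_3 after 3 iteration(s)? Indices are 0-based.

v_3 = (-12, -11, -2)

v_0 = (0, -2, 1).
v_1 = A·v_0 = (-4, 1, 0).
v_2 = A·v_1 = (10, 4, -1).
v_3 = A·v_2 = (-12, -11, -2).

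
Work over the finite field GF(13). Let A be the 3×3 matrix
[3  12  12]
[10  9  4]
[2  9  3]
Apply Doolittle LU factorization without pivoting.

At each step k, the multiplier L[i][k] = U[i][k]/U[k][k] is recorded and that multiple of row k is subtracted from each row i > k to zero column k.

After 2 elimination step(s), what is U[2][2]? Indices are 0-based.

k=0: U[0][0]=3
  eliminate (1,0): mult=12, new row 1: (0, 8, 3); set L[1][0]=12
  eliminate (2,0): mult=5, new row 2: (0, 1, 8); set L[2][0]=5
k=1: U[1][1]=8
  eliminate (2,1): mult=5, new row 2: (0, 0, 6); set L[2][1]=5

U[2][2] = 6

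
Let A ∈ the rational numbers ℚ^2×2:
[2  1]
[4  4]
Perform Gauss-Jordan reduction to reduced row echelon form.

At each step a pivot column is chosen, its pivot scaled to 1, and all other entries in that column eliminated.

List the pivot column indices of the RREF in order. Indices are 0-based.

pivot columns: 0, 1

pivot(0,0)=2: scale R0 → (1, 1/2)
  clear (1,0): R1 −= (4)R0 → (0, 2)
pivot(1,1)=2: scale R1 → (0, 1)
  clear (0,1): R0 −= (1/2)R1 → (1, 0)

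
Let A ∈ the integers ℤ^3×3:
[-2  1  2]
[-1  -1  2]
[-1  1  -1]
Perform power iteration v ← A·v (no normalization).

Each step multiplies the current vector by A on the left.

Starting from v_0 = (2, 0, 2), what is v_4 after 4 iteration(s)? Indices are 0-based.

v_0 = (2, 0, 2).
v_1 = A·v_0 = (0, 2, -4).
v_2 = A·v_1 = (-6, -10, 6).
v_3 = A·v_2 = (14, 28, -10).
v_4 = A·v_3 = (-20, -62, 24).

v_4 = (-20, -62, 24)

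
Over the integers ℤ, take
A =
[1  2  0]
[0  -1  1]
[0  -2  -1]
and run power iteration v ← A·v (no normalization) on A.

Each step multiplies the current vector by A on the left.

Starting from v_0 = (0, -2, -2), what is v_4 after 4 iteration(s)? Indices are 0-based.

v_4 = (-16, 6, 30)

v_0 = (0, -2, -2).
v_1 = A·v_0 = (-4, 0, 6).
v_2 = A·v_1 = (-4, 6, -6).
v_3 = A·v_2 = (8, -12, -6).
v_4 = A·v_3 = (-16, 6, 30).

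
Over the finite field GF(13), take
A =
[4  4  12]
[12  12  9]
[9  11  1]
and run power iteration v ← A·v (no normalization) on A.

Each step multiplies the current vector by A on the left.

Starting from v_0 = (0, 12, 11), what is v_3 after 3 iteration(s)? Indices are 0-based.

v_3 = (3, 6, 9)

v_0 = (0, 12, 11).
v_1 = A·v_0 = (11, 9, 0).
v_2 = A·v_1 = (2, 6, 3).
v_3 = A·v_2 = (3, 6, 9).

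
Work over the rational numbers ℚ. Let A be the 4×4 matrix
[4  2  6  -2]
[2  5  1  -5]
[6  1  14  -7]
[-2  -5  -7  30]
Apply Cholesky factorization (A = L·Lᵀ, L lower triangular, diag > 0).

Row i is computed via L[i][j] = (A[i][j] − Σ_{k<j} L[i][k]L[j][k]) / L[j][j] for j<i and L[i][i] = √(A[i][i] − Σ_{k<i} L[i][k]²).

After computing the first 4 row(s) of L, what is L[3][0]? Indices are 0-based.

L[3][0] = -1

Step 1: L[0][0] = √(4) = 2.
  L[1][0] = (2) / L[0][0] = 1.
Step 2: L[1][1] = √(4) = 2.
  L[2][0] = (6) / L[0][0] = 3.
  L[2][1] = (-2) / L[1][1] = -1.
Step 3: L[2][2] = √(4) = 2.
  L[3][0] = (-2) / L[0][0] = -1.
  L[3][1] = (-4) / L[1][1] = -2.
  L[3][2] = (-6) / L[2][2] = -3.
Step 4: L[3][3] = √(16) = 4.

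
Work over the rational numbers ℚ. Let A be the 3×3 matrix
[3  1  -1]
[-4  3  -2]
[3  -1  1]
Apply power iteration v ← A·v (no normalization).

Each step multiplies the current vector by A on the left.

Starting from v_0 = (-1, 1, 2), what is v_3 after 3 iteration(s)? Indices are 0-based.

v_0 = (-1, 1, 2).
v_1 = A·v_0 = (-4, 3, -2).
v_2 = A·v_1 = (-7, 29, -17).
v_3 = A·v_2 = (25, 149, -67).

v_3 = (25, 149, -67)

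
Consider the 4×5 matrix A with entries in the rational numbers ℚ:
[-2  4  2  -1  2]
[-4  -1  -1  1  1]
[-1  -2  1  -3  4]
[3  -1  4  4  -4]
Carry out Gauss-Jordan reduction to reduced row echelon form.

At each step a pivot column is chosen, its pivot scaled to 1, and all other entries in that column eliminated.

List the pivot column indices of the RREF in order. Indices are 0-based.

pivot columns: 0, 1, 2, 3

step 1: normalize row 0 (÷-2) = (1, -2, -1, 1/2, -1)
  row 1: subtract -4×row0 = (0, -9, -5, 3, -3)
  row 2: subtract -1×row0 = (0, -4, 0, -5/2, 3)
  row 3: subtract 3×row0 = (0, 5, 7, 5/2, -1)
step 2: normalize row 1 (÷-9) = (0, 1, 5/9, -1/3, 1/3)
  row 0: subtract -2×row1 = (1, 0, 1/9, -1/6, -1/3)
  row 2: subtract -4×row1 = (0, 0, 20/9, -23/6, 13/3)
  row 3: subtract 5×row1 = (0, 0, 38/9, 25/6, -8/3)
step 3: normalize row 2 (÷20/9) = (0, 0, 1, -69/40, 39/20)
  row 0: subtract 1/9×row2 = (1, 0, 0, 1/40, -11/20)
  row 1: subtract 5/9×row2 = (0, 1, 0, 5/8, -3/4)
  row 3: subtract 38/9×row2 = (0, 0, 0, 229/20, -109/10)
step 4: normalize row 3 (÷229/20) = (0, 0, 0, 1, -218/229)
  row 0: subtract 1/40×row3 = (1, 0, 0, 0, -241/458)
  row 1: subtract 5/8×row3 = (0, 1, 0, 0, -71/458)
  row 2: subtract -69/40×row3 = (0, 0, 1, 0, 141/458)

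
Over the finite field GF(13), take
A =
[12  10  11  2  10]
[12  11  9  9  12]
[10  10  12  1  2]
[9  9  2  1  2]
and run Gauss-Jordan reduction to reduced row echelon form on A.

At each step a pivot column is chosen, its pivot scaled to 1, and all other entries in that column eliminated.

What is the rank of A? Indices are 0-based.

rank = 4

[1] R0 /= 12  ⇒  (1, 3, 2, 11, 3)
     R1 -= 12·R0  ⇒  (0, 1, 11, 7, 2)
     R2 -= 10·R0  ⇒  (0, 6, 5, 8, 11)
     R3 -= 9·R0  ⇒  (0, 8, 10, 6, 1)
[2] R1 /= 1  ⇒  (0, 1, 11, 7, 2)
     R0 -= 3·R1  ⇒  (1, 0, 8, 3, 10)
     R2 -= 6·R1  ⇒  (0, 0, 4, 5, 12)
     R3 -= 8·R1  ⇒  (0, 0, 0, 2, 11)
[3] R2 /= 4  ⇒  (0, 0, 1, 11, 3)
     R0 -= 8·R2  ⇒  (1, 0, 0, 6, 12)
     R1 -= 11·R2  ⇒  (0, 1, 0, 3, 8)
[4] R3 /= 2  ⇒  (0, 0, 0, 1, 12)
     R0 -= 6·R3  ⇒  (1, 0, 0, 0, 5)
     R1 -= 3·R3  ⇒  (0, 1, 0, 0, 11)
     R2 -= 11·R3  ⇒  (0, 0, 1, 0, 1)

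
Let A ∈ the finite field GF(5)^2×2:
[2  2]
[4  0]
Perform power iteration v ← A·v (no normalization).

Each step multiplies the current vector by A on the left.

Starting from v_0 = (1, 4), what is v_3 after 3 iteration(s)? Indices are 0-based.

v_0 = (1, 4).
v_1 = A·v_0 = (0, 4).
v_2 = A·v_1 = (3, 0).
v_3 = A·v_2 = (1, 2).

v_3 = (1, 2)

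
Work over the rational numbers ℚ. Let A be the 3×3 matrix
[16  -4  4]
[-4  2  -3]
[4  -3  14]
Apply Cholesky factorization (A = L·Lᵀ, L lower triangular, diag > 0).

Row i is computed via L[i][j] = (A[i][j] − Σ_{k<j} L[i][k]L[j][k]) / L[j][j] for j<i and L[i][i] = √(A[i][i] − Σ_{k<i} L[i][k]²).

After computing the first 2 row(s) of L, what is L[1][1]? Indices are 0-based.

Step 1: L[0][0] = √(16) = 4.
  L[1][0] = (-4) / L[0][0] = -1.
Step 2: L[1][1] = √(1) = 1.

L[1][1] = 1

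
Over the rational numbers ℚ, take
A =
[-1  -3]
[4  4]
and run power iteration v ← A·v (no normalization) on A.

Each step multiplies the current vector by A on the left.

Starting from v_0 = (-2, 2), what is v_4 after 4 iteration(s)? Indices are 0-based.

v_4 = (100, -16)

v_0 = (-2, 2).
v_1 = A·v_0 = (-4, 0).
v_2 = A·v_1 = (4, -16).
v_3 = A·v_2 = (44, -48).
v_4 = A·v_3 = (100, -16).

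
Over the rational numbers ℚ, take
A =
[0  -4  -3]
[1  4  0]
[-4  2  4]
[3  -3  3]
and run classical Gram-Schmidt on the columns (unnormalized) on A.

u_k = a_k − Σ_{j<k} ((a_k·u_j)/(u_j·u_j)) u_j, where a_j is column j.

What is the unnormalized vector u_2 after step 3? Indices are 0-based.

u_2 = (-171/77, -608/1001, 38/13, 4104/1001)

Step 1: u_0 = a_0 = (0, 1, -4, 3).
Step 2: u_1 = a_1 − (-1/2)·u_0 = (-4, 9/2, 0, -3/2).
Step 3: u_2 = a_2 − (-7/26)·u_0 − (15/77)·u_1 = (-171/77, -608/1001, 38/13, 4104/1001).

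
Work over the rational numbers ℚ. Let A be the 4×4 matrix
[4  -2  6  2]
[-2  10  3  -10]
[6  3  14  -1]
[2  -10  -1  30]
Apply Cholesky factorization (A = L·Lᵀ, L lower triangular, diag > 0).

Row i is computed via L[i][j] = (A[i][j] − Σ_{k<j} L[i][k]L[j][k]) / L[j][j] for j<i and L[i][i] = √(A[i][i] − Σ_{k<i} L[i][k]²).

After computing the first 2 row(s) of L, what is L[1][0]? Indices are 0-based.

Step 1: L[0][0] = √(4) = 2.
  L[1][0] = (-2) / L[0][0] = -1.
Step 2: L[1][1] = √(9) = 3.

L[1][0] = -1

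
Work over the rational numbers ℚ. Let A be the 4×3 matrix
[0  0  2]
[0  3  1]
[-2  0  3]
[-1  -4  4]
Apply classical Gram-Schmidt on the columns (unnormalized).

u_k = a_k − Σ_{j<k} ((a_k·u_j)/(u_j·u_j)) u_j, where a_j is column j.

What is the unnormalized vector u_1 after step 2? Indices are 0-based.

u_1 = (0, 3, 8/5, -16/5)

Step 1: u_0 = a_0 = (0, 0, -2, -1).
Step 2: u_1 = a_1 − (4/5)·u_0 = (0, 3, 8/5, -16/5).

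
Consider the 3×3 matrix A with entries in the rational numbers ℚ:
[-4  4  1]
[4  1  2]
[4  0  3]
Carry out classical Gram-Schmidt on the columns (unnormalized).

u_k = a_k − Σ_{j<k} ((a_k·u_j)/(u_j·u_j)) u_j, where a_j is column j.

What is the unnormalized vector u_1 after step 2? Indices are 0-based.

u_1 = (3, 2, 1)

Step 1: u_0 = a_0 = (-4, 4, 4).
Step 2: u_1 = a_1 − (-1/4)·u_0 = (3, 2, 1).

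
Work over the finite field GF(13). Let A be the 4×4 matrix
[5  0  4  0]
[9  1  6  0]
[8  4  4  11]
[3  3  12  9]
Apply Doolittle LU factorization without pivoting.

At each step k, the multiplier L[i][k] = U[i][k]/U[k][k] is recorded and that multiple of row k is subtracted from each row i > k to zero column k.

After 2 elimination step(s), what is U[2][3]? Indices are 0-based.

k=0: U[0][0]=5
  eliminate (1,0): mult=7, new row 1: (0, 1, 4, 0); set L[1][0]=7
  eliminate (2,0): mult=12, new row 2: (0, 4, 8, 11); set L[2][0]=12
  eliminate (3,0): mult=11, new row 3: (0, 3, 7, 9); set L[3][0]=11
k=1: U[1][1]=1
  eliminate (2,1): mult=4, new row 2: (0, 0, 5, 11); set L[2][1]=4
  eliminate (3,1): mult=3, new row 3: (0, 0, 8, 9); set L[3][1]=3

U[2][3] = 11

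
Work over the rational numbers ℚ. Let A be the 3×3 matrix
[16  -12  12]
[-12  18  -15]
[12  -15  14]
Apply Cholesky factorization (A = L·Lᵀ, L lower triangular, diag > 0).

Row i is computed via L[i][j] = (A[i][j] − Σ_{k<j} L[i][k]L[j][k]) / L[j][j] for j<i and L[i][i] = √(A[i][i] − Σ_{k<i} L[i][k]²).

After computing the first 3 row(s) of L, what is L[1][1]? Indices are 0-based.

L[1][1] = 3

Step 1: L[0][0] = √(16) = 4.
  L[1][0] = (-12) / L[0][0] = -3.
Step 2: L[1][1] = √(9) = 3.
  L[2][0] = (12) / L[0][0] = 3.
  L[2][1] = (-6) / L[1][1] = -2.
Step 3: L[2][2] = √(1) = 1.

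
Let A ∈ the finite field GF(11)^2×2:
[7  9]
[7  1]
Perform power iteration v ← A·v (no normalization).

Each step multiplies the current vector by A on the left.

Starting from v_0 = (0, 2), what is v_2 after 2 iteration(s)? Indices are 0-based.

v_2 = (1, 7)

v_0 = (0, 2).
v_1 = A·v_0 = (7, 2).
v_2 = A·v_1 = (1, 7).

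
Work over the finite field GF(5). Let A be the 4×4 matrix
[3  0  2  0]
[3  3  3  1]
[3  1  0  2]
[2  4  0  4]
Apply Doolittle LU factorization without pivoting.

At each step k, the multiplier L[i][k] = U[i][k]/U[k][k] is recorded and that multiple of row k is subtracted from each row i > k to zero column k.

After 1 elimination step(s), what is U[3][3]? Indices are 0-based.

k=0: U[0][0]=3
  eliminate (1,0): mult=1, new row 1: (0, 3, 1, 1); set L[1][0]=1
  eliminate (2,0): mult=1, new row 2: (0, 1, 3, 2); set L[2][0]=1
  eliminate (3,0): mult=4, new row 3: (0, 4, 2, 4); set L[3][0]=4

U[3][3] = 4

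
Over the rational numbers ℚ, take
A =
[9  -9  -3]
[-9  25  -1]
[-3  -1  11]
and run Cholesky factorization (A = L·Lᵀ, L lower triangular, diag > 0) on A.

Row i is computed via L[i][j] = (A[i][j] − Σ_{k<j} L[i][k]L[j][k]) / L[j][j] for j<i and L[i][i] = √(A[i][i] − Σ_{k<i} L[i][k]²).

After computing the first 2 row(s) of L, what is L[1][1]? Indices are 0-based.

Step 1: L[0][0] = √(9) = 3.
  L[1][0] = (-9) / L[0][0] = -3.
Step 2: L[1][1] = √(16) = 4.

L[1][1] = 4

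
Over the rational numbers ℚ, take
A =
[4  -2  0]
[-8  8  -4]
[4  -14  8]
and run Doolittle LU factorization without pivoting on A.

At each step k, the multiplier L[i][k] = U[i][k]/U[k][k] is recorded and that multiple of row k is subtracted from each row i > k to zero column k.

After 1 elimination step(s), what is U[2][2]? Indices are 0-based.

k=0: U[0][0]=4
  eliminate (1,0): mult=-2, new row 1: (0, 4, -4); set L[1][0]=-2
  eliminate (2,0): mult=1, new row 2: (0, -12, 8); set L[2][0]=1

U[2][2] = 8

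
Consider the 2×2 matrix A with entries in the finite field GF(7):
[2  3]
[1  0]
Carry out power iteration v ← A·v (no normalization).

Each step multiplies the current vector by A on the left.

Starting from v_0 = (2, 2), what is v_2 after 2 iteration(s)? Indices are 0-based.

v_0 = (2, 2).
v_1 = A·v_0 = (3, 2).
v_2 = A·v_1 = (5, 3).

v_2 = (5, 3)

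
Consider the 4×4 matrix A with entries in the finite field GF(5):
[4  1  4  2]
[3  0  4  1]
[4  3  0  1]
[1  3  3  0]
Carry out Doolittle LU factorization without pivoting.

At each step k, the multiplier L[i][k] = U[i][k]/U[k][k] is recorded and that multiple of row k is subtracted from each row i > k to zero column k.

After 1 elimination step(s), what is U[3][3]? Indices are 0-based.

[col 0] pivot 4
  R1 -= 2*R0 → (0, 3, 1, 2)  (L[1][0] := 2)
  R2 -= 1*R0 → (0, 2, 1, 4)  (L[2][0] := 1)
  R3 -= 4*R0 → (0, 4, 2, 2)  (L[3][0] := 4)

U[3][3] = 2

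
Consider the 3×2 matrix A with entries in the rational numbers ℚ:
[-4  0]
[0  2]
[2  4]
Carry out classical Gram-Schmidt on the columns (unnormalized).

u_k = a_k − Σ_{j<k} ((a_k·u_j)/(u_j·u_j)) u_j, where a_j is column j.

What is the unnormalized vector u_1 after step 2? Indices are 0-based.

u_1 = (8/5, 2, 16/5)

Step 1: u_0 = a_0 = (-4, 0, 2).
Step 2: u_1 = a_1 − (2/5)·u_0 = (8/5, 2, 16/5).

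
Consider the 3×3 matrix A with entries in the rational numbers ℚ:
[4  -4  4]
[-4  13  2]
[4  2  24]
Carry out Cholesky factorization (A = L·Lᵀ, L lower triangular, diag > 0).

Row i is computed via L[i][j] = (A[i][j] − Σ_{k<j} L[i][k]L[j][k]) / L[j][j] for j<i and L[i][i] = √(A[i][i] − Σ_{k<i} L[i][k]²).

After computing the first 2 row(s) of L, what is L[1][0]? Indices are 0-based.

Step 1: L[0][0] = √(4) = 2.
  L[1][0] = (-4) / L[0][0] = -2.
Step 2: L[1][1] = √(9) = 3.

L[1][0] = -2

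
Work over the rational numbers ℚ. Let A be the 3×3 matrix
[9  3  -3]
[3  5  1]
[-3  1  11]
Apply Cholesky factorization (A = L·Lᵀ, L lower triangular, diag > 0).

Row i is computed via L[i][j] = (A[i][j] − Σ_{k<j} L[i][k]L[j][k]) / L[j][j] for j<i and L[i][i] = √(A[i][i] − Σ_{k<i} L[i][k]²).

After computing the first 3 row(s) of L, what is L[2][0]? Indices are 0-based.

Step 1: L[0][0] = √(9) = 3.
  L[1][0] = (3) / L[0][0] = 1.
Step 2: L[1][1] = √(4) = 2.
  L[2][0] = (-3) / L[0][0] = -1.
  L[2][1] = (2) / L[1][1] = 1.
Step 3: L[2][2] = √(9) = 3.

L[2][0] = -1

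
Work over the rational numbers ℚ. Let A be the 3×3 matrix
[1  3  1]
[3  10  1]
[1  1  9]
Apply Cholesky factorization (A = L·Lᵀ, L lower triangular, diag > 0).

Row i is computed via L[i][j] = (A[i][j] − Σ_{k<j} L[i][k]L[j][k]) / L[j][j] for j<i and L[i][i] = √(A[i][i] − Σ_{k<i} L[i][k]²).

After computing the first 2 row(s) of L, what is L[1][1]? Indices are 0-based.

L[1][1] = 1

Step 1: L[0][0] = √(1) = 1.
  L[1][0] = (3) / L[0][0] = 3.
Step 2: L[1][1] = √(1) = 1.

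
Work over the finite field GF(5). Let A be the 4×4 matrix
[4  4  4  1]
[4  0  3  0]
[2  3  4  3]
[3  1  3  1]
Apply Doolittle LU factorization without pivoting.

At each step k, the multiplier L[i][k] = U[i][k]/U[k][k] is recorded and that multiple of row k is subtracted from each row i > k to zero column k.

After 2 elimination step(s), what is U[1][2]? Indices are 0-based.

Step 1: pivot at (0,0) is 4.
  row1 ← row1 − (1)·row0  ⇒  L[1][0]=1, U row1=(0, 1, 4, 4)
  row2 ← row2 − (3)·row0  ⇒  L[2][0]=3, U row2=(0, 1, 2, 0)
  row3 ← row3 − (2)·row0  ⇒  L[3][0]=2, U row3=(0, 3, 0, 4)
Step 2: pivot at (1,1) is 1.
  row2 ← row2 − (1)·row1  ⇒  L[2][1]=1, U row2=(0, 0, 3, 1)
  row3 ← row3 − (3)·row1  ⇒  L[3][1]=3, U row3=(0, 0, 3, 2)

U[1][2] = 4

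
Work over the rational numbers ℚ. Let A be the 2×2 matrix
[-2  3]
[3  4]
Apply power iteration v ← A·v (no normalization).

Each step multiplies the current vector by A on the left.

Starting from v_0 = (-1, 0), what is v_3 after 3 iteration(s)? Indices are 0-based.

v_0 = (-1, 0).
v_1 = A·v_0 = (2, -3).
v_2 = A·v_1 = (-13, -6).
v_3 = A·v_2 = (8, -63).

v_3 = (8, -63)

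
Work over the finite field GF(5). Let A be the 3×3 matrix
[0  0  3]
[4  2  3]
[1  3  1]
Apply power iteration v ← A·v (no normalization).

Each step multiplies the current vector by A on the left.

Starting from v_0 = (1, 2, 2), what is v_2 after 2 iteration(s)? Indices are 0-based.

v_2 = (2, 4, 2)

v_0 = (1, 2, 2).
v_1 = A·v_0 = (1, 4, 4).
v_2 = A·v_1 = (2, 4, 2).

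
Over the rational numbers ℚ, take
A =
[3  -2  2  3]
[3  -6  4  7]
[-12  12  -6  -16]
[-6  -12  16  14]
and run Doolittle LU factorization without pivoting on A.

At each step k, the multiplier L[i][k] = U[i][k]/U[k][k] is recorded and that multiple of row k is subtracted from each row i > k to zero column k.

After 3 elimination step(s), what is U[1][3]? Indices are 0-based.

k=0: U[0][0]=3
  eliminate (1,0): mult=1, new row 1: (0, -4, 2, 4); set L[1][0]=1
  eliminate (2,0): mult=-4, new row 2: (0, 4, 2, -4); set L[2][0]=-4
  eliminate (3,0): mult=-2, new row 3: (0, -16, 20, 20); set L[3][0]=-2
k=1: U[1][1]=-4
  eliminate (2,1): mult=-1, new row 2: (0, 0, 4, 0); set L[2][1]=-1
  eliminate (3,1): mult=4, new row 3: (0, 0, 12, 4); set L[3][1]=4
k=2: U[2][2]=4
  eliminate (3,2): mult=3, new row 3: (0, 0, 0, 4); set L[3][2]=3

U[1][3] = 4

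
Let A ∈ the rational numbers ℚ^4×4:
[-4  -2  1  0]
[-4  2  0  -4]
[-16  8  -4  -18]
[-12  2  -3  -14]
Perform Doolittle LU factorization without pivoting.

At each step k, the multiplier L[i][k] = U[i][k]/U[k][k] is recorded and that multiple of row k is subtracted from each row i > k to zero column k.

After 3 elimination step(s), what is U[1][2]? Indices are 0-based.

k=0: U[0][0]=-4
  eliminate (1,0): mult=1, new row 1: (0, 4, -1, -4); set L[1][0]=1
  eliminate (2,0): mult=4, new row 2: (0, 16, -8, -18); set L[2][0]=4
  eliminate (3,0): mult=3, new row 3: (0, 8, -6, -14); set L[3][0]=3
k=1: U[1][1]=4
  eliminate (2,1): mult=4, new row 2: (0, 0, -4, -2); set L[2][1]=4
  eliminate (3,1): mult=2, new row 3: (0, 0, -4, -6); set L[3][1]=2
k=2: U[2][2]=-4
  eliminate (3,2): mult=1, new row 3: (0, 0, 0, -4); set L[3][2]=1

U[1][2] = -1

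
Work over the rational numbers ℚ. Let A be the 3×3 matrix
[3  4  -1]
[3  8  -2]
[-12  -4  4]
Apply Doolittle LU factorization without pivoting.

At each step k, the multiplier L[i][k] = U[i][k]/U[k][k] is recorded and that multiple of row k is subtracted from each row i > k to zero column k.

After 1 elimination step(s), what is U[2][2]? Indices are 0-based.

U[2][2] = 0

Step 1: pivot at (0,0) is 3.
  row1 ← row1 − (1)·row0  ⇒  L[1][0]=1, U row1=(0, 4, -1)
  row2 ← row2 − (-4)·row0  ⇒  L[2][0]=-4, U row2=(0, 12, 0)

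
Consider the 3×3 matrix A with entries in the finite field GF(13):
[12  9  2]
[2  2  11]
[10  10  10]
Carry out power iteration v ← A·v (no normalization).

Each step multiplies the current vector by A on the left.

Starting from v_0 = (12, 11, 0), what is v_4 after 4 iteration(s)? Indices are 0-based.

v_4 = (3, 11, 6)

v_0 = (12, 11, 0).
v_1 = A·v_0 = (9, 7, 9).
v_2 = A·v_1 = (7, 1, 3).
v_3 = A·v_2 = (8, 10, 6).
v_4 = A·v_3 = (3, 11, 6).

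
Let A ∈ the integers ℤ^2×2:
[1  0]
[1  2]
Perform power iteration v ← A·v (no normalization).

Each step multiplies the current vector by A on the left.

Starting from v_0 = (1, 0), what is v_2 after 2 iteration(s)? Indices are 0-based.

v_2 = (1, 3)

v_0 = (1, 0).
v_1 = A·v_0 = (1, 1).
v_2 = A·v_1 = (1, 3).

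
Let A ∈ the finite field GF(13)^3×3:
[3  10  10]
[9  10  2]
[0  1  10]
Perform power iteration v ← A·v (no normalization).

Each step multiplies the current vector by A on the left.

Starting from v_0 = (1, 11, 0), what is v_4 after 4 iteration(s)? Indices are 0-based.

v_4 = (7, 8, 9)

v_0 = (1, 11, 0).
v_1 = A·v_0 = (9, 2, 11).
v_2 = A·v_1 = (1, 6, 8).
v_3 = A·v_2 = (0, 7, 8).
v_4 = A·v_3 = (7, 8, 9).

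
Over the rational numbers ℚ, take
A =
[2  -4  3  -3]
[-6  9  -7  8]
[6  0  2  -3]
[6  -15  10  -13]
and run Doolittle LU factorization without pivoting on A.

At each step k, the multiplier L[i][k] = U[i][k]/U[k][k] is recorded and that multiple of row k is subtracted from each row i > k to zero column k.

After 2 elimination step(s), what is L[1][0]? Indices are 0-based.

Step 1: pivot at (0,0) is 2.
  row1 ← row1 − (-3)·row0  ⇒  L[1][0]=-3, U row1=(0, -3, 2, -1)
  row2 ← row2 − (3)·row0  ⇒  L[2][0]=3, U row2=(0, 12, -7, 6)
  row3 ← row3 − (3)·row0  ⇒  L[3][0]=3, U row3=(0, -3, 1, -4)
Step 2: pivot at (1,1) is -3.
  row2 ← row2 − (-4)·row1  ⇒  L[2][1]=-4, U row2=(0, 0, 1, 2)
  row3 ← row3 − (1)·row1  ⇒  L[3][1]=1, U row3=(0, 0, -1, -3)

L[1][0] = -3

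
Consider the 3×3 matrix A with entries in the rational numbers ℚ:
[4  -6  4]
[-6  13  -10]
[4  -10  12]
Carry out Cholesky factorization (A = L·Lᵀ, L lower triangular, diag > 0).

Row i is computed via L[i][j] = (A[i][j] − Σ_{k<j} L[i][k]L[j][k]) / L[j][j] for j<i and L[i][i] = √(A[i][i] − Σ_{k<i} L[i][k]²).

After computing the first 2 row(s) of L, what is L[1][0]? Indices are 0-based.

Step 1: L[0][0] = √(4) = 2.
  L[1][0] = (-6) / L[0][0] = -3.
Step 2: L[1][1] = √(4) = 2.

L[1][0] = -3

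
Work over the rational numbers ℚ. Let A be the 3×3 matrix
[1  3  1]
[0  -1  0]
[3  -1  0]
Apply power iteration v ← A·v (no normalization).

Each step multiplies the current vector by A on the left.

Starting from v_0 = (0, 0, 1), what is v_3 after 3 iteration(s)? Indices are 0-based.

v_3 = (4, 0, 3)

v_0 = (0, 0, 1).
v_1 = A·v_0 = (1, 0, 0).
v_2 = A·v_1 = (1, 0, 3).
v_3 = A·v_2 = (4, 0, 3).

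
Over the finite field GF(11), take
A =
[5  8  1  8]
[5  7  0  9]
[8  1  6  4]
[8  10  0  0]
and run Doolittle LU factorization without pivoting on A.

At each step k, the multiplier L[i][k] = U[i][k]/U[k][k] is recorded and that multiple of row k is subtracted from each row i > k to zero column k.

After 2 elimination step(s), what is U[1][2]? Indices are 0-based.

k=0: U[0][0]=5
  eliminate (1,0): mult=1, new row 1: (0, 10, 10, 1); set L[1][0]=1
  eliminate (2,0): mult=6, new row 2: (0, 8, 0, 0); set L[2][0]=6
  eliminate (3,0): mult=6, new row 3: (0, 6, 5, 7); set L[3][0]=6
k=1: U[1][1]=10
  eliminate (2,1): mult=3, new row 2: (0, 0, 3, 8); set L[2][1]=3
  eliminate (3,1): mult=5, new row 3: (0, 0, 10, 2); set L[3][1]=5

U[1][2] = 10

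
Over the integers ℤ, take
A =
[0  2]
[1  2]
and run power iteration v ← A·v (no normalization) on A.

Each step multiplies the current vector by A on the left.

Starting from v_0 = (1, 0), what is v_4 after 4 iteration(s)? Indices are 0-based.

v_4 = (12, 16)

v_0 = (1, 0).
v_1 = A·v_0 = (0, 1).
v_2 = A·v_1 = (2, 2).
v_3 = A·v_2 = (4, 6).
v_4 = A·v_3 = (12, 16).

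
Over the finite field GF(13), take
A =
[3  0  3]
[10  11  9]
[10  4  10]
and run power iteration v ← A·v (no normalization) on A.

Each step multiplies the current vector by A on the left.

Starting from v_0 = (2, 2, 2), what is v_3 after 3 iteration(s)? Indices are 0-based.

v_3 = (5, 7, 7)

v_0 = (2, 2, 2).
v_1 = A·v_0 = (12, 8, 9).
v_2 = A·v_1 = (11, 3, 8).
v_3 = A·v_2 = (5, 7, 7).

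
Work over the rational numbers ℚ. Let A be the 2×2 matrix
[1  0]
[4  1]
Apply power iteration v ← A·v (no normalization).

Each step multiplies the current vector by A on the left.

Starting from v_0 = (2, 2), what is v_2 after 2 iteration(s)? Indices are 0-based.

v_0 = (2, 2).
v_1 = A·v_0 = (2, 10).
v_2 = A·v_1 = (2, 18).

v_2 = (2, 18)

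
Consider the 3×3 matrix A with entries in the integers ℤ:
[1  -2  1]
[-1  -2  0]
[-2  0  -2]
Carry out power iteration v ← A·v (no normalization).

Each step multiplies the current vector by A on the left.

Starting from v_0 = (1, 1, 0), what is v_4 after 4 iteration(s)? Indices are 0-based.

v_4 = (11, 39, 46)

v_0 = (1, 1, 0).
v_1 = A·v_0 = (-1, -3, -2).
v_2 = A·v_1 = (3, 7, 6).
v_3 = A·v_2 = (-5, -17, -18).
v_4 = A·v_3 = (11, 39, 46).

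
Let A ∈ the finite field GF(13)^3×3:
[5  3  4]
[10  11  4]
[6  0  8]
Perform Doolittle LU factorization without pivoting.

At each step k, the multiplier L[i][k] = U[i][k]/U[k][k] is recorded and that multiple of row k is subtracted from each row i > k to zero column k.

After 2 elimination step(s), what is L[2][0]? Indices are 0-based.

L[2][0] = 9

k=0: U[0][0]=5
  eliminate (1,0): mult=2, new row 1: (0, 5, 9); set L[1][0]=2
  eliminate (2,0): mult=9, new row 2: (0, 12, 11); set L[2][0]=9
k=1: U[1][1]=5
  eliminate (2,1): mult=5, new row 2: (0, 0, 5); set L[2][1]=5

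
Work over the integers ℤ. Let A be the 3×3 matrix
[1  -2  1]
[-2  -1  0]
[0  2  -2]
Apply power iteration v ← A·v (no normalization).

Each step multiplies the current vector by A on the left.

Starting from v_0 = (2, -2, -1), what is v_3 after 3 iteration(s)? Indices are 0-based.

v_3 = (23, -6, -16)

v_0 = (2, -2, -1).
v_1 = A·v_0 = (5, -2, -2).
v_2 = A·v_1 = (7, -8, 0).
v_3 = A·v_2 = (23, -6, -16).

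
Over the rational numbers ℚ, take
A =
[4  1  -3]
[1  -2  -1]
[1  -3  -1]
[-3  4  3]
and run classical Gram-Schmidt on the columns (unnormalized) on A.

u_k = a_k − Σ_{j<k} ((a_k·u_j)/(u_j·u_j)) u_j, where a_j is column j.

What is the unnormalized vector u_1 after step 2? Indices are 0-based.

u_1 = (79/27, -41/27, -68/27, 23/9)

Step 1: u_0 = a_0 = (4, 1, 1, -3).
Step 2: u_1 = a_1 − (-13/27)·u_0 = (79/27, -41/27, -68/27, 23/9).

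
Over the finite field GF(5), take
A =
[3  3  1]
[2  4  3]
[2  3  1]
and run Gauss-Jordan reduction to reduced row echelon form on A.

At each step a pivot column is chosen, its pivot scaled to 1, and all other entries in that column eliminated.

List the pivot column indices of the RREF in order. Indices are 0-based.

step 1: normalize row 0 (÷3) = (1, 1, 2)
  row 1: subtract 2×row0 = (0, 2, 4)
  row 2: subtract 2×row0 = (0, 1, 2)
step 2: normalize row 1 (÷2) = (0, 1, 2)
  row 0: subtract 1×row1 = (1, 0, 0)
  row 2: subtract 1×row1 = (0, 0, 0)
skip col 2 (zero from row 2)

pivot columns: 0, 1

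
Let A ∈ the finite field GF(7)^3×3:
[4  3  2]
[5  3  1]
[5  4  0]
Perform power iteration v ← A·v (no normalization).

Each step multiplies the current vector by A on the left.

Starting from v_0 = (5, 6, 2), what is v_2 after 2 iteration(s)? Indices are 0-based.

v_0 = (5, 6, 2).
v_1 = A·v_0 = (0, 3, 0).
v_2 = A·v_1 = (2, 2, 5).

v_2 = (2, 2, 5)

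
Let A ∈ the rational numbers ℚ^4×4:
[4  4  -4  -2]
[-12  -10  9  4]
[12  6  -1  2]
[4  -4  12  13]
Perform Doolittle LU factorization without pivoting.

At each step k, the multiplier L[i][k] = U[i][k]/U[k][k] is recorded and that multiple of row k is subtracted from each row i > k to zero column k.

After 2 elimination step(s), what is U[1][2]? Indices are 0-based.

U[1][2] = -3

[col 0] pivot 4
  R1 -= -3*R0 → (0, 2, -3, -2)  (L[1][0] := -3)
  R2 -= 3*R0 → (0, -6, 11, 8)  (L[2][0] := 3)
  R3 -= 1*R0 → (0, -8, 16, 15)  (L[3][0] := 1)
[col 1] pivot 2
  R2 -= -3*R1 → (0, 0, 2, 2)  (L[2][1] := -3)
  R3 -= -4*R1 → (0, 0, 4, 7)  (L[3][1] := -4)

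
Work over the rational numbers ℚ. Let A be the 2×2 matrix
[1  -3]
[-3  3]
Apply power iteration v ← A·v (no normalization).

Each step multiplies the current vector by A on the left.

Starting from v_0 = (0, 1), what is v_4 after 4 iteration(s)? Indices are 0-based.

v_4 = (-336, 468)

v_0 = (0, 1).
v_1 = A·v_0 = (-3, 3).
v_2 = A·v_1 = (-12, 18).
v_3 = A·v_2 = (-66, 90).
v_4 = A·v_3 = (-336, 468).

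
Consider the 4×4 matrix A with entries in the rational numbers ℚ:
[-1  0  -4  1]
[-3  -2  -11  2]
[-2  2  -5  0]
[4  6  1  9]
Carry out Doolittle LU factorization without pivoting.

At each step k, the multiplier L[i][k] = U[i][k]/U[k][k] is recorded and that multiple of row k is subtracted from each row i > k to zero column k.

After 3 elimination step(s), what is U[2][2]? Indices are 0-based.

U[2][2] = 4

k=0: U[0][0]=-1
  eliminate (1,0): mult=3, new row 1: (0, -2, 1, -1); set L[1][0]=3
  eliminate (2,0): mult=2, new row 2: (0, 2, 3, -2); set L[2][0]=2
  eliminate (3,0): mult=-4, new row 3: (0, 6, -15, 13); set L[3][0]=-4
k=1: U[1][1]=-2
  eliminate (2,1): mult=-1, new row 2: (0, 0, 4, -3); set L[2][1]=-1
  eliminate (3,1): mult=-3, new row 3: (0, 0, -12, 10); set L[3][1]=-3
k=2: U[2][2]=4
  eliminate (3,2): mult=-3, new row 3: (0, 0, 0, 1); set L[3][2]=-3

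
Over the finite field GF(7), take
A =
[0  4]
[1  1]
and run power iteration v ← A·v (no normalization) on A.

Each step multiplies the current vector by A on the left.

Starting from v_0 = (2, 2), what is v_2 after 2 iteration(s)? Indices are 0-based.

v_0 = (2, 2).
v_1 = A·v_0 = (1, 4).
v_2 = A·v_1 = (2, 5).

v_2 = (2, 5)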